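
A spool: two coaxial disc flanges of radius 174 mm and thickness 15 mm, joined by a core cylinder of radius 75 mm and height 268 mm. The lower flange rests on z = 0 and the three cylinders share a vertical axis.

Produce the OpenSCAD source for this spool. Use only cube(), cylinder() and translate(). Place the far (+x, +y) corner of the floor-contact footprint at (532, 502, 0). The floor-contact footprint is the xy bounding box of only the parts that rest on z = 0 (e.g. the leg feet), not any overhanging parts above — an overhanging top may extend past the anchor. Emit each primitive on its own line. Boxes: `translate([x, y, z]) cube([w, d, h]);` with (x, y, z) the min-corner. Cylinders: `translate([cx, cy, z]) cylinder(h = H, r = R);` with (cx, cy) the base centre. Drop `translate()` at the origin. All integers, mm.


translate([358, 328, 0]) cylinder(h = 15, r = 174);
translate([358, 328, 15]) cylinder(h = 268, r = 75);
translate([358, 328, 283]) cylinder(h = 15, r = 174);


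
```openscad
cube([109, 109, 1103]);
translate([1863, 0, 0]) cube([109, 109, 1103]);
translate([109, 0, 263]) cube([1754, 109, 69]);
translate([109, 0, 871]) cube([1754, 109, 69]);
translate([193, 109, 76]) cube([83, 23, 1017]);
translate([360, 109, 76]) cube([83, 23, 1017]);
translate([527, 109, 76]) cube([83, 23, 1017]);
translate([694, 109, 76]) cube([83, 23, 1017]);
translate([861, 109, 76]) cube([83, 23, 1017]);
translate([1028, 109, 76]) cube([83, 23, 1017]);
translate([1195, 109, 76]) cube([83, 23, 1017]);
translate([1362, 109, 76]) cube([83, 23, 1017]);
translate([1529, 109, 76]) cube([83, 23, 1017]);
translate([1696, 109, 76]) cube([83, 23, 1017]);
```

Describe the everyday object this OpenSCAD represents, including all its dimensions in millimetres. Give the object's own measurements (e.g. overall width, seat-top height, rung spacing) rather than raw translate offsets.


A fence section. Two 109×109 mm posts, 1103 mm tall, stand on the floor with a clear span of 1754 mm between their inner faces. Two horizontal rails of 109×69 mm section span the gap between the posts with their undersides at z = 263 mm and z = 871 mm, flush with the posts' −y face. 10 pickets, each 83 mm wide, 23 mm thick and 1017 mm tall, are fixed to the +y face of the rails with their bottoms at z = 76 mm, spaced across the span with a 84 mm gap after the −x post and between neighbouring pickets and before the +x post.


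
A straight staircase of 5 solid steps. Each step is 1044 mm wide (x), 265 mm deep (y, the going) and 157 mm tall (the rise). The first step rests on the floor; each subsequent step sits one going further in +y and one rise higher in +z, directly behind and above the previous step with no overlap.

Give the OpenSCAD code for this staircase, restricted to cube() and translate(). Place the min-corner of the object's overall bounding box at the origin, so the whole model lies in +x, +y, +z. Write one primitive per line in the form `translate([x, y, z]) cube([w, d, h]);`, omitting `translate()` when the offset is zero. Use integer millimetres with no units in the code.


cube([1044, 265, 157]);
translate([0, 265, 157]) cube([1044, 265, 157]);
translate([0, 530, 314]) cube([1044, 265, 157]);
translate([0, 795, 471]) cube([1044, 265, 157]);
translate([0, 1060, 628]) cube([1044, 265, 157]);


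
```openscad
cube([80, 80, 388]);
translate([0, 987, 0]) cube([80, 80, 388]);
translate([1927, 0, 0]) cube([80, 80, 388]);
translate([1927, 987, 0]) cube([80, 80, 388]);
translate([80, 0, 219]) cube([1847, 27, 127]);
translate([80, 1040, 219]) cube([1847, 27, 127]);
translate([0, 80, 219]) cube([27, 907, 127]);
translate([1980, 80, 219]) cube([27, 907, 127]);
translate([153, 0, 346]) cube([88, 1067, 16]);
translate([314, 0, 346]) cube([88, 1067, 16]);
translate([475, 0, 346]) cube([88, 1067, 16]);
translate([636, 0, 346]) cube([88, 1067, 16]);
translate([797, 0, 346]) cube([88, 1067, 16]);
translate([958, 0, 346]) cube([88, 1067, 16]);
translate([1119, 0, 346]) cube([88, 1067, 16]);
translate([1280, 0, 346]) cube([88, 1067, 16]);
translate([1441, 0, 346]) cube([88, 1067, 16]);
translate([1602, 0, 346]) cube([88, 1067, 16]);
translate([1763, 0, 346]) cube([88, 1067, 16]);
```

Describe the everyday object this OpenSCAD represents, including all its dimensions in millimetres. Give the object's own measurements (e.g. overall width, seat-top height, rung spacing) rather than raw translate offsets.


A bed frame 2007 mm long (x) by 1067 mm wide (y). Four 80×80 mm corner posts, 388 mm tall, at the corners of the footprint. Four rails of 27 mm thickness and 127 mm height run between adjacent posts with their undersides at z = 219 mm, their outer faces flush with the outside of the frame (the two x-running rails run between the posts' inner faces; the two y-running rails run between the posts' inner faces). 11 slats, each 88 mm wide (x) and 16 mm thick, lie across the top of the two x-running rails, running the full 1067 mm width of the frame in y; along x they sit between the end posts with a 73 mm gap after the −x posts and between neighbouring slats, leaving 76 mm before the +x posts.


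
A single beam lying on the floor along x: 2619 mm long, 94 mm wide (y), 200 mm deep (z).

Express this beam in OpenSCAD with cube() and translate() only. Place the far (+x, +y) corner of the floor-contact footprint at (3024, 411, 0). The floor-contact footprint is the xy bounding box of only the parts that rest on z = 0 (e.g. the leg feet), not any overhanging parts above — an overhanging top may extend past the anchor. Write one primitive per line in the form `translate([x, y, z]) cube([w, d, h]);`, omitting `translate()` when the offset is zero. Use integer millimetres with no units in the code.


translate([405, 317, 0]) cube([2619, 94, 200]);


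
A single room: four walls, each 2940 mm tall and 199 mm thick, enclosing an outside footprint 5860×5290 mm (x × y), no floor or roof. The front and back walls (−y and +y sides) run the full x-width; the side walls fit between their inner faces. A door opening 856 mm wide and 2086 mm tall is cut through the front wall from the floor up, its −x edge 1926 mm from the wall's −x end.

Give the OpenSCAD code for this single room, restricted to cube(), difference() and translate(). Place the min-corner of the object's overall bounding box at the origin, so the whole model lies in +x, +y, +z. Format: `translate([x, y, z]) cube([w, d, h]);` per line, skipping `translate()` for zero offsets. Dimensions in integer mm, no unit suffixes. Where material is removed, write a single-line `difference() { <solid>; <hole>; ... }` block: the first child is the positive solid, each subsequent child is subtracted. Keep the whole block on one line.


difference() { cube([5860, 199, 2940]); translate([1926, 0, 0]) cube([856, 199, 2086]); }
translate([0, 5091, 0]) cube([5860, 199, 2940]);
translate([0, 199, 0]) cube([199, 4892, 2940]);
translate([5661, 199, 0]) cube([199, 4892, 2940]);


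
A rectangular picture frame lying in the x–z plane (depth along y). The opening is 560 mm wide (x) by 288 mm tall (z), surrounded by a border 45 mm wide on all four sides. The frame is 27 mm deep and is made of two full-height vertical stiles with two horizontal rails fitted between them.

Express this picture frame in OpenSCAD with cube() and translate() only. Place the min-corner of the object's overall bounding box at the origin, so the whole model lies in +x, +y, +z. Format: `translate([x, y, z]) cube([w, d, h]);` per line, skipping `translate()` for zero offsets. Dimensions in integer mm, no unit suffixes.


cube([45, 27, 378]);
translate([605, 0, 0]) cube([45, 27, 378]);
translate([45, 0, 0]) cube([560, 27, 45]);
translate([45, 0, 333]) cube([560, 27, 45]);


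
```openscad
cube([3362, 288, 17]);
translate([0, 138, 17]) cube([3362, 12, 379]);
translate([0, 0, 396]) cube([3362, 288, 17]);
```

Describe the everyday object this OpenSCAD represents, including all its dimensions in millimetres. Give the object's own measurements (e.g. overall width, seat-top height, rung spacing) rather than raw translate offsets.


An I-beam lying along x, 3362 mm long. Overall section height 413 mm. Two flanges 288 mm wide (y) and 17 mm thick, one on the floor and one at the top; a web 12 mm thick runs between them, centred on the flange width.


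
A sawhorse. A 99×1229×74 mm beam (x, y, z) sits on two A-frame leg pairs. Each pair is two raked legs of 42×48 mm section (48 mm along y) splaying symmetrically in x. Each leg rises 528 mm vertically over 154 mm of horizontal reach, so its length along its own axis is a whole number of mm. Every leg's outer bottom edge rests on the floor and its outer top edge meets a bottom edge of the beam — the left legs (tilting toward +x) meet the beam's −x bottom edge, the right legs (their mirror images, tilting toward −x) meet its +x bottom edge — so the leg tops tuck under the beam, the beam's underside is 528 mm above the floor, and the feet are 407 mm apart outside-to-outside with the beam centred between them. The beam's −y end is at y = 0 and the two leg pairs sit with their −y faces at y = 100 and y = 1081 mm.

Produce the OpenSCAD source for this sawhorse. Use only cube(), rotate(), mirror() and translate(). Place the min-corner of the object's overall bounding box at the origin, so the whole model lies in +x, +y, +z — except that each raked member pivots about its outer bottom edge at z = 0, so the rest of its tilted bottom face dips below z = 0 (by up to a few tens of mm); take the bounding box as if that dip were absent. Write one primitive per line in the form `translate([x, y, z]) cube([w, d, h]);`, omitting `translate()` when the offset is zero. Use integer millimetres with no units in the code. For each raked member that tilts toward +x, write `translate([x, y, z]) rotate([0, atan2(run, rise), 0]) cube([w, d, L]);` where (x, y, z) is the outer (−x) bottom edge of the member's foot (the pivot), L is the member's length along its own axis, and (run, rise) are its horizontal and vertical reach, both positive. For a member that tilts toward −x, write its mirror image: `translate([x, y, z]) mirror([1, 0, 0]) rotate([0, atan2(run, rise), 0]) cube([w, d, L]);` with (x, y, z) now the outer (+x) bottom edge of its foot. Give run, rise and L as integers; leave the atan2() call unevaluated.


translate([154, 0, 528]) cube([99, 1229, 74]);
translate([0, 100, 0]) rotate([0, atan2(154, 528), 0]) cube([42, 48, 550]);
translate([407, 100, 0]) mirror([1, 0, 0]) rotate([0, atan2(154, 528), 0]) cube([42, 48, 550]);
translate([0, 1081, 0]) rotate([0, atan2(154, 528), 0]) cube([42, 48, 550]);
translate([407, 1081, 0]) mirror([1, 0, 0]) rotate([0, atan2(154, 528), 0]) cube([42, 48, 550]);


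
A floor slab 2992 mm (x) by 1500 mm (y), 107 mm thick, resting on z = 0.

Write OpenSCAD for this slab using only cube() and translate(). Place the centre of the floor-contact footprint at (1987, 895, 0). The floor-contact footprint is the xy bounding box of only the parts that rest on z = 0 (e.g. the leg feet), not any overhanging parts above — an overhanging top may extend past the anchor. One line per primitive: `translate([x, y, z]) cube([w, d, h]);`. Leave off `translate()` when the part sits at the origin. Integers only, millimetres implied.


translate([491, 145, 0]) cube([2992, 1500, 107]);


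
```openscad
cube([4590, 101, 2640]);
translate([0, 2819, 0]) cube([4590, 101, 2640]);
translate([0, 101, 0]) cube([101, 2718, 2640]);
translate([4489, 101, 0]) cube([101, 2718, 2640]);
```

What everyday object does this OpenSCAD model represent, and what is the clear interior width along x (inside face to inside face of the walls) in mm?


A house (or room) frame. The interior width is 4388 mm.

Four 2640 mm walls enclosing a rectangle with no floor or roof — a room or house frame. Outside width is 4590 mm and wall thickness is 101 mm, so the interior width is 4590 − 2 × 101 = 4388 mm.


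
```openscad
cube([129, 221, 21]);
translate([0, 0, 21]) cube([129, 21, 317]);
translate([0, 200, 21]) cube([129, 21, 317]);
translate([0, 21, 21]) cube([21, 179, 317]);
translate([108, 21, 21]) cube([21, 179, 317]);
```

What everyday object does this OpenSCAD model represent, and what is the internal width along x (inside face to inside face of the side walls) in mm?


An open box. The internal width is 87 mm.

A 129×221 base slab with four walls standing on it — an open box. The base is 129 mm wide and the walls are 21 mm thick, so the internal width is 129 − 2 × 21 = 87 mm.


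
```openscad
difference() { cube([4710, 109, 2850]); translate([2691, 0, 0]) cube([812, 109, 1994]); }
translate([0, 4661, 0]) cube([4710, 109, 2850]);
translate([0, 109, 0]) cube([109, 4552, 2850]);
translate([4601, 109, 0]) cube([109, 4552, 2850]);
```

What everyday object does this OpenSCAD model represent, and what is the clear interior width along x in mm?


A single room. The interior width is 4492 mm.

Four walls enclosing a rectangle with a door in the front wall — a room. Outside width 4710 minus two 109 mm walls gives 4492 mm.


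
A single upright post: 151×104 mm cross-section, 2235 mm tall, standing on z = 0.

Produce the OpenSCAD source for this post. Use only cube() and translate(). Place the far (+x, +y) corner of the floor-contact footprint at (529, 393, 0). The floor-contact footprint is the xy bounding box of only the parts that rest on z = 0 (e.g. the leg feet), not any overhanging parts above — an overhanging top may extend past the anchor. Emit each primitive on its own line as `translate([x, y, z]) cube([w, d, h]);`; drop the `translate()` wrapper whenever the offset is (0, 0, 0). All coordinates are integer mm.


translate([378, 289, 0]) cube([151, 104, 2235]);


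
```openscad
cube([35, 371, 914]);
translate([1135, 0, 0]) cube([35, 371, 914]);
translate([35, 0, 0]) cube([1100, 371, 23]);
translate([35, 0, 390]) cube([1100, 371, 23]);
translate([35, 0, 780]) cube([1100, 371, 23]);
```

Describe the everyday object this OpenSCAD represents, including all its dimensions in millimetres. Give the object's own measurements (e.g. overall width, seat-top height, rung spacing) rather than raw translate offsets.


An open bookshelf. Two side panels, each 35 mm thick, 371 mm deep and 914 mm tall, stand 1170 mm apart (outside-to-outside). Between them sit 3 shelves, each 23 mm thick and 371 mm deep, spanning the full gap between the sides. The bottom shelf rests on the floor (its underside at z = 0) and the clear gap between one shelf's top and the next shelf's underside is 367 mm.


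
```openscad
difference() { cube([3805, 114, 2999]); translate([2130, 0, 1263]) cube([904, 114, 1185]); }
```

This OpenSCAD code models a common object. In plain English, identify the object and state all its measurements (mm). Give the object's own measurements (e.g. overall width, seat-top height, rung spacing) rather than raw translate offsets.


A wall 3805 mm long (x), 114 mm thick (y), 2999 mm tall, with a rectangular window opening cut through it. The opening is 904 mm wide and 1185 mm tall; its sill is at z = 1263 mm and its near (−x) edge is 2130 mm from the wall's −x end. The opening passes through the full wall thickness.


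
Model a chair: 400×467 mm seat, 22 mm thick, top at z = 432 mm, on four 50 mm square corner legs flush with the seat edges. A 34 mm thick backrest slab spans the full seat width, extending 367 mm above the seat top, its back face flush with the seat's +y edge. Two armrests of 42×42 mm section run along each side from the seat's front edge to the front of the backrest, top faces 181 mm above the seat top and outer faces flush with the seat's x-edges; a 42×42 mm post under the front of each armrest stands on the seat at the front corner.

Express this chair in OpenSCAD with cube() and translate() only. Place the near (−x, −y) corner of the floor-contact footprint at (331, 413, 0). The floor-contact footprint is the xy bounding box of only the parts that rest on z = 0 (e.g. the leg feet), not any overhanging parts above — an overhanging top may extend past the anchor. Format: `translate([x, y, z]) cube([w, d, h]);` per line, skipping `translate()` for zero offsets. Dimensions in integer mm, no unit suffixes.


// leg_h = 432 - 22 = 410
// arm post h = 181 - 42 = 139
translate([331, 413, 410]) cube([400, 467, 22]);
translate([331, 413, 0]) cube([50, 50, 410]);
translate([681, 413, 0]) cube([50, 50, 410]);
translate([331, 830, 0]) cube([50, 50, 410]);
translate([681, 830, 0]) cube([50, 50, 410]);
translate([331, 846, 432]) cube([400, 34, 367]);
translate([331, 413, 571]) cube([42, 433, 42]);
translate([689, 413, 571]) cube([42, 433, 42]);
translate([331, 413, 432]) cube([42, 42, 139]);
translate([689, 413, 432]) cube([42, 42, 139]);


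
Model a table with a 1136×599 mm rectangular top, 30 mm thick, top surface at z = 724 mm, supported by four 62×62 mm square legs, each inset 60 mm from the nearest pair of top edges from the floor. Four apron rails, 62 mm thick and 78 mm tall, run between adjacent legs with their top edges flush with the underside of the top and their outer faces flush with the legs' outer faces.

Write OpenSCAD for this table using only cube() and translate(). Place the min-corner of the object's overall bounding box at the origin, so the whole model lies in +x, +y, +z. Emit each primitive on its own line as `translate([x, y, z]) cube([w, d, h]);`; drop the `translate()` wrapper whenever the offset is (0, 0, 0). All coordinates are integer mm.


// leg_h = 724 - 30 = 694
// apron z = 694 - 78 = 616
translate([0, 0, 694]) cube([1136, 599, 30]);
translate([60, 60, 0]) cube([62, 62, 694]);
translate([1014, 60, 0]) cube([62, 62, 694]);
translate([60, 477, 0]) cube([62, 62, 694]);
translate([1014, 477, 0]) cube([62, 62, 694]);
translate([122, 60, 616]) cube([892, 62, 78]);
translate([122, 477, 616]) cube([892, 62, 78]);
translate([60, 122, 616]) cube([62, 355, 78]);
translate([1014, 122, 616]) cube([62, 355, 78]);


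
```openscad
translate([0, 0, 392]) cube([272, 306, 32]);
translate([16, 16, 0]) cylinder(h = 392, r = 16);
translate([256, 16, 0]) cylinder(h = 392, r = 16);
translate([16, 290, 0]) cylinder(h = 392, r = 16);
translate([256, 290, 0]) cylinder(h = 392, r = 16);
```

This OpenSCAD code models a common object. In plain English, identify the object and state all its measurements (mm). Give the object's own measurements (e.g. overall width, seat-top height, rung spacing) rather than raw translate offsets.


A simple wooden stool: a rectangular seat 272 mm (x) by 306 mm (y), 32 mm thick, top face at z = 424 mm, on four round legs, each 32 mm in diameter. The legs rest on z = 0, each leg's axis is inset half a diameter from the nearest pair of seat edges (so the leg's bounding box is flush with the corner).


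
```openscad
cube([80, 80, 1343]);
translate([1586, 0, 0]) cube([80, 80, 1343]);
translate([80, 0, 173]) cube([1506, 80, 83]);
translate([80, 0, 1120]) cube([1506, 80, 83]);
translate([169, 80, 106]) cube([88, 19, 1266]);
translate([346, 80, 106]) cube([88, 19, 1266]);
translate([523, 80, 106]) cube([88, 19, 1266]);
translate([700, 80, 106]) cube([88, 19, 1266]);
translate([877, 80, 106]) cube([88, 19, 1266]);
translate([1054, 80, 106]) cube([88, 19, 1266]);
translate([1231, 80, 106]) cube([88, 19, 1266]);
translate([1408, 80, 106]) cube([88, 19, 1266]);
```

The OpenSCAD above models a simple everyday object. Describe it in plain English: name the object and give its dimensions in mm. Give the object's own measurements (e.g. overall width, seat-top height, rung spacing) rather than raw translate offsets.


A fence section. Two 80×80 mm posts, 1343 mm tall, stand on the floor with a clear span of 1506 mm between their inner faces. Two horizontal rails of 80×83 mm section span the gap between the posts with their undersides at z = 173 mm and z = 1120 mm, flush with the posts' −y face. 8 pickets, each 88 mm wide, 19 mm thick and 1266 mm tall, are fixed to the +y face of the rails with their bottoms at z = 106 mm, spaced across the span with a 89 mm gap after the −x post and between neighbouring pickets, with 90 mm left before the +x post.


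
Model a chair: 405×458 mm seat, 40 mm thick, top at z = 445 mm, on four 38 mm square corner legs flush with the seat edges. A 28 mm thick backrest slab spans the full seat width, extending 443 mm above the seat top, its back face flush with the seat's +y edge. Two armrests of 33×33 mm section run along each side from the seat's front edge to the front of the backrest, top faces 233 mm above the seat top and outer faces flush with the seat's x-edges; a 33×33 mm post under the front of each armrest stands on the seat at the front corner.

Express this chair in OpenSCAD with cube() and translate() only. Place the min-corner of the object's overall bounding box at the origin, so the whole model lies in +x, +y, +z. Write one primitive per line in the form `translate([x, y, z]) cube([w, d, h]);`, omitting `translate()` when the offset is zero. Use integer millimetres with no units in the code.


translate([0, 0, 405]) cube([405, 458, 40]);
cube([38, 38, 405]);
translate([367, 0, 0]) cube([38, 38, 405]);
translate([0, 420, 0]) cube([38, 38, 405]);
translate([367, 420, 0]) cube([38, 38, 405]);
translate([0, 430, 445]) cube([405, 28, 443]);
translate([0, 0, 645]) cube([33, 430, 33]);
translate([372, 0, 645]) cube([33, 430, 33]);
translate([0, 0, 445]) cube([33, 33, 200]);
translate([372, 0, 445]) cube([33, 33, 200]);


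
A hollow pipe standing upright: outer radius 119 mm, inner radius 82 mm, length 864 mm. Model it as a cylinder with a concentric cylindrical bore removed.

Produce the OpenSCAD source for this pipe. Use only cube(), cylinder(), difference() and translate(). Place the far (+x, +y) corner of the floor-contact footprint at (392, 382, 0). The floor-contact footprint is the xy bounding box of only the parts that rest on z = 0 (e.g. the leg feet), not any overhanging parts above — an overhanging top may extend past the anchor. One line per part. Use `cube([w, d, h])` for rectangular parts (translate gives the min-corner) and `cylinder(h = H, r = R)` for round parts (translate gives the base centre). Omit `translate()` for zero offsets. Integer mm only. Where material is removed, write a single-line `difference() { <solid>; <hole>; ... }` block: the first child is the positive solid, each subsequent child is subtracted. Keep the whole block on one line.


difference() { translate([273, 263, 0]) cylinder(h = 864, r = 119); translate([273, 263, 0]) cylinder(h = 864, r = 82); }


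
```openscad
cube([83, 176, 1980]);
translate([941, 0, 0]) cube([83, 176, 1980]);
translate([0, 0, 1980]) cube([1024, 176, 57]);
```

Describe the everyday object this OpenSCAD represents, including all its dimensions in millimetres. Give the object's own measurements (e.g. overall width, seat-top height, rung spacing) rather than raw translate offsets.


A door frame. The clear opening is 858 mm wide and 1980 mm high. Two 83 mm wide jambs, 176 mm deep, stand either side of the opening from the floor to the top of the opening. A 57 mm thick head sits across the top of both jambs, spanning the full outside width of the frame.


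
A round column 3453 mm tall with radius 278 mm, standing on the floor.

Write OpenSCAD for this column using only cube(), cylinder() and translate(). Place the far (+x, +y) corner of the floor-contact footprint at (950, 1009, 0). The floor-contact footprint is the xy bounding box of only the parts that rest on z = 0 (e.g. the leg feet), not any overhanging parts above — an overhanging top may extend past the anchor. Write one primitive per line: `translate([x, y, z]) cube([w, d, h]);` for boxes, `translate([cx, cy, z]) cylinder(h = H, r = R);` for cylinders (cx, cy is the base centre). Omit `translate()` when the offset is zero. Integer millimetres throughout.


translate([672, 731, 0]) cylinder(h = 3453, r = 278);


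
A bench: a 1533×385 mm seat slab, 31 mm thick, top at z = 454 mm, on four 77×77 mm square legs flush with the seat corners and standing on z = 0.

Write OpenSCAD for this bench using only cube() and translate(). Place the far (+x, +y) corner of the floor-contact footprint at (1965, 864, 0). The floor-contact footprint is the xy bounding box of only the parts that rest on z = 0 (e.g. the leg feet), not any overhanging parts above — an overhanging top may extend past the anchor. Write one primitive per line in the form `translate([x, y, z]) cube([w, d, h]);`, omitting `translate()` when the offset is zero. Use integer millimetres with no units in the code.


// leg_h = 454 − 31 = 423
translate([432, 479, 423]) cube([1533, 385, 31]);
translate([432, 479, 0]) cube([77, 77, 423]);
translate([432, 787, 0]) cube([77, 77, 423]);
translate([1888, 479, 0]) cube([77, 77, 423]);
translate([1888, 787, 0]) cube([77, 77, 423]);


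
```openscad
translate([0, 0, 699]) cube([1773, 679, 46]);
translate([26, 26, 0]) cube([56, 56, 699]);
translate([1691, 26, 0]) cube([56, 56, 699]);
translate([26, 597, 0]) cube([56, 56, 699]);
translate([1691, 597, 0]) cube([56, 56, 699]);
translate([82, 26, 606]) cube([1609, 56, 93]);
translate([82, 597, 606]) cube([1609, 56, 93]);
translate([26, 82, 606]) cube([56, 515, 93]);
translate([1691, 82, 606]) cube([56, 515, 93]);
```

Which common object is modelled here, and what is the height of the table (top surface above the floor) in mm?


A table. The table height is 745 mm.

A 1773×679×46 slab sits at z = 699 on four 56 mm square posts — a table. The top surface is at 699 + 46 = 745 mm.


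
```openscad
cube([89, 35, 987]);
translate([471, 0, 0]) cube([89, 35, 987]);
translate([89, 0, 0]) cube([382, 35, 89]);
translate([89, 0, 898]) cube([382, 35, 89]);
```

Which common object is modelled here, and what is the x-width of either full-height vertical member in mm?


A picture frame. The border width is 89 mm.

Four thin pieces enclosing a rectangular opening — a picture frame. The two full-height stiles are 987 mm tall; the top rail sits at z = 898 and is 89 mm tall, so the border above the opening is 987 − 898 = 89 mm, matching the stile x-width.


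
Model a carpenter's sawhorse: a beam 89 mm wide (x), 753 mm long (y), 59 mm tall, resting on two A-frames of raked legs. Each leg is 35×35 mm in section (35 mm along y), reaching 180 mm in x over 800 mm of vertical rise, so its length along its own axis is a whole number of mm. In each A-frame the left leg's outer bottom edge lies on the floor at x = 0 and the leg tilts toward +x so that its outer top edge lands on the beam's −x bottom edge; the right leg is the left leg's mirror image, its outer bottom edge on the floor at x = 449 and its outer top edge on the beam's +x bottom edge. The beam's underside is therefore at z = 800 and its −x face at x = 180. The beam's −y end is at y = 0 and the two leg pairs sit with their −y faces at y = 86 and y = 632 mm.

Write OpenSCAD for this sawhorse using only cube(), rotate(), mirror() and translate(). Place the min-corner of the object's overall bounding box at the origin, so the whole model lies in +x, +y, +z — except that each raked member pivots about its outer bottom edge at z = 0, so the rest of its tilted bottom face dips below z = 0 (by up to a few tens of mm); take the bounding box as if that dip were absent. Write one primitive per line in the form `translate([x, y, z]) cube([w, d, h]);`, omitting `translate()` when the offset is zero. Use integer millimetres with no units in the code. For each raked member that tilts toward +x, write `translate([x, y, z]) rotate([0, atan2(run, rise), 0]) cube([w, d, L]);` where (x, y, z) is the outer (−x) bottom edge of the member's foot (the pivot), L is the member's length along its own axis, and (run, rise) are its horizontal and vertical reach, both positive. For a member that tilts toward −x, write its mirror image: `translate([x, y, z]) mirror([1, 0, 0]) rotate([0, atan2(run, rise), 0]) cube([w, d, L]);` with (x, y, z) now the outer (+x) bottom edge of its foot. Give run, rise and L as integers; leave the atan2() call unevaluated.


translate([180, 0, 800]) cube([89, 753, 59]);
translate([0, 86, 0]) rotate([0, atan2(180, 800), 0]) cube([35, 35, 820]);
translate([449, 86, 0]) mirror([1, 0, 0]) rotate([0, atan2(180, 800), 0]) cube([35, 35, 820]);
translate([0, 632, 0]) rotate([0, atan2(180, 800), 0]) cube([35, 35, 820]);
translate([449, 632, 0]) mirror([1, 0, 0]) rotate([0, atan2(180, 800), 0]) cube([35, 35, 820]);


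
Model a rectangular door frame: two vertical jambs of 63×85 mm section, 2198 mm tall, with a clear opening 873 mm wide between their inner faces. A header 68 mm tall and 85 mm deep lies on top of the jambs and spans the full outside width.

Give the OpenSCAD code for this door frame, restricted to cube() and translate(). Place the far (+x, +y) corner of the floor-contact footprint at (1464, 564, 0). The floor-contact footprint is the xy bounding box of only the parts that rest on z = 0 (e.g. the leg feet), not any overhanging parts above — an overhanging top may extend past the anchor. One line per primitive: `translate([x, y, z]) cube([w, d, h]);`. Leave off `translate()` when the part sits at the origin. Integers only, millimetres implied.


translate([465, 479, 0]) cube([63, 85, 2198]);
translate([1401, 479, 0]) cube([63, 85, 2198]);
translate([465, 479, 2198]) cube([999, 85, 68]);


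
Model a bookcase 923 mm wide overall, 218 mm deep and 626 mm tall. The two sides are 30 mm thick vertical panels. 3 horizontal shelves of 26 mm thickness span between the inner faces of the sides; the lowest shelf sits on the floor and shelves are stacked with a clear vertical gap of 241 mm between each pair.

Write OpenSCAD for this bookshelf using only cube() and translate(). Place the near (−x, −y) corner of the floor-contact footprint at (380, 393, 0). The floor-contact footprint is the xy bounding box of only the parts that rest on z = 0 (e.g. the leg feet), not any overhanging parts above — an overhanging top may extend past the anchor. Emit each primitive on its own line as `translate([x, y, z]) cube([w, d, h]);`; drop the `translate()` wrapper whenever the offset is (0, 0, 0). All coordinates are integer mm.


translate([380, 393, 0]) cube([30, 218, 626]);
translate([1273, 393, 0]) cube([30, 218, 626]);
translate([410, 393, 0]) cube([863, 218, 26]);
translate([410, 393, 267]) cube([863, 218, 26]);
translate([410, 393, 534]) cube([863, 218, 26]);


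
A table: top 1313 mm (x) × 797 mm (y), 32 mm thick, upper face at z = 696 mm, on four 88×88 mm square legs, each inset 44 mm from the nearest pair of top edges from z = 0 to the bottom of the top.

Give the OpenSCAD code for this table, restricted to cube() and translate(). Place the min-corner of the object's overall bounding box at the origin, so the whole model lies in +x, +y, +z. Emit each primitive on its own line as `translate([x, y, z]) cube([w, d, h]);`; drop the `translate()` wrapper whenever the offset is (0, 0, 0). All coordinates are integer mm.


translate([0, 0, 664]) cube([1313, 797, 32]);
translate([44, 44, 0]) cube([88, 88, 664]);
translate([1181, 44, 0]) cube([88, 88, 664]);
translate([44, 665, 0]) cube([88, 88, 664]);
translate([1181, 665, 0]) cube([88, 88, 664]);


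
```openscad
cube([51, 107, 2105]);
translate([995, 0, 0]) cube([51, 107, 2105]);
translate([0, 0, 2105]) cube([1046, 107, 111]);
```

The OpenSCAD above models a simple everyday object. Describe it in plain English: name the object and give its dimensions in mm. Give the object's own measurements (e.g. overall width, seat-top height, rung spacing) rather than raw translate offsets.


A door frame. The clear opening is 944 mm wide and 2105 mm high. Two 51 mm wide jambs, 107 mm deep, stand either side of the opening from the floor to the top of the opening. A 111 mm thick head sits across the top of both jambs, spanning the full outside width of the frame.


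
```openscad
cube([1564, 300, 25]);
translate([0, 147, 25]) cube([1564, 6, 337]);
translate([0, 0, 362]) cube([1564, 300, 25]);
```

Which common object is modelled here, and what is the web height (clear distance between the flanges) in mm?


An I-beam. The web height is 337 mm.

Two wide flanges with a thin centred web — an I-beam. Overall 387 mm minus two 25 mm flanges gives a web of 387 − 2·25 = 337 mm.


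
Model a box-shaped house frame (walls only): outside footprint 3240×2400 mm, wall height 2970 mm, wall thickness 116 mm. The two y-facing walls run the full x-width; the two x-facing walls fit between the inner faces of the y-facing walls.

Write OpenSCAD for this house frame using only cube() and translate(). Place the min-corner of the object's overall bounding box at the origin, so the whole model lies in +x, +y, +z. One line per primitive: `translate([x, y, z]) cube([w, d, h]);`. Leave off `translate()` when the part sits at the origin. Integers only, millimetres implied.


cube([3240, 116, 2970]);
translate([0, 2284, 0]) cube([3240, 116, 2970]);
translate([0, 116, 0]) cube([116, 2168, 2970]);
translate([3124, 116, 0]) cube([116, 2168, 2970]);


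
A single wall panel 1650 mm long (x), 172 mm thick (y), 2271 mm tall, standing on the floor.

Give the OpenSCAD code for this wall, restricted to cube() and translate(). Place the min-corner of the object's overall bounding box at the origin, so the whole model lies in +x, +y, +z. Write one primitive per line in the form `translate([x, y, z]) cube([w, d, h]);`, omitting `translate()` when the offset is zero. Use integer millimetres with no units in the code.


cube([1650, 172, 2271]);


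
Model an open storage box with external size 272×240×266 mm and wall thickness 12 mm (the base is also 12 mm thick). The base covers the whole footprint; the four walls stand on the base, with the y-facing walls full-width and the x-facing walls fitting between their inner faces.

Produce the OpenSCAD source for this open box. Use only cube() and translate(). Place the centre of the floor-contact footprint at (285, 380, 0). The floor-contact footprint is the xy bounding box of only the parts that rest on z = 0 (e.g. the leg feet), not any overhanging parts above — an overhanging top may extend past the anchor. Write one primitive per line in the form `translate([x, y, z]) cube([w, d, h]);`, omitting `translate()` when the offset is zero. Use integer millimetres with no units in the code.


translate([149, 260, 0]) cube([272, 240, 12]);
translate([149, 260, 12]) cube([272, 12, 254]);
translate([149, 488, 12]) cube([272, 12, 254]);
translate([149, 272, 12]) cube([12, 216, 254]);
translate([409, 272, 12]) cube([12, 216, 254]);


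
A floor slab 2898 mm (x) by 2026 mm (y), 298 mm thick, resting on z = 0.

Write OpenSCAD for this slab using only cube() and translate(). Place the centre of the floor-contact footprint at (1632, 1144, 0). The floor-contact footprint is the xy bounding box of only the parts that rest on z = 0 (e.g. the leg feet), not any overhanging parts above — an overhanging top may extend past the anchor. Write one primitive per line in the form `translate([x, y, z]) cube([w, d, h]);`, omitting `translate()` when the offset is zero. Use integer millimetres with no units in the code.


translate([183, 131, 0]) cube([2898, 2026, 298]);


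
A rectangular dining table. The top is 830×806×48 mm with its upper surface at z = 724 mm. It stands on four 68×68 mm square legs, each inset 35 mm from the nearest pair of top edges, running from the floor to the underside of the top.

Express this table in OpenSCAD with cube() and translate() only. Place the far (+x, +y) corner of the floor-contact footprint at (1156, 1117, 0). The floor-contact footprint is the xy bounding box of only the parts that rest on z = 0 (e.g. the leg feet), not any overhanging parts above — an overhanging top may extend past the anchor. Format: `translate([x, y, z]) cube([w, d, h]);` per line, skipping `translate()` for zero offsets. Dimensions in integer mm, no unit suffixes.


translate([361, 346, 676]) cube([830, 806, 48]);
translate([396, 381, 0]) cube([68, 68, 676]);
translate([1088, 381, 0]) cube([68, 68, 676]);
translate([396, 1049, 0]) cube([68, 68, 676]);
translate([1088, 1049, 0]) cube([68, 68, 676]);


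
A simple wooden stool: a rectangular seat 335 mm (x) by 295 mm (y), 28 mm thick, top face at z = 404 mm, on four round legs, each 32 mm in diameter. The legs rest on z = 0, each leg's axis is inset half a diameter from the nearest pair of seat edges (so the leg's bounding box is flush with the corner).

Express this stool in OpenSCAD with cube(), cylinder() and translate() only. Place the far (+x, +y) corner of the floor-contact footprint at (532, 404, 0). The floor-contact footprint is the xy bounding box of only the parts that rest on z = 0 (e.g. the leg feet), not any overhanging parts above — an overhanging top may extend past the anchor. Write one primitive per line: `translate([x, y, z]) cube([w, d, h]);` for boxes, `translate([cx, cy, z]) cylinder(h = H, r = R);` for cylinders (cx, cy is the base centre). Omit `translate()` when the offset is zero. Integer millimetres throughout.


// leg_h = 404 - 28 = 376
translate([197, 109, 376]) cube([335, 295, 28]);
translate([213, 125, 0]) cylinder(h = 376, r = 16);
translate([516, 125, 0]) cylinder(h = 376, r = 16);
translate([213, 388, 0]) cylinder(h = 376, r = 16);
translate([516, 388, 0]) cylinder(h = 376, r = 16);


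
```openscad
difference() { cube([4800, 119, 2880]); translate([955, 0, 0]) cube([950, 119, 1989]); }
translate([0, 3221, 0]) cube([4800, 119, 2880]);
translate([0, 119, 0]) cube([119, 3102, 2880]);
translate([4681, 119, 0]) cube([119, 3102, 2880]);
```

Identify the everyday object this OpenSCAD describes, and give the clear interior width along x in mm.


A single room. The interior width is 4562 mm.

Four walls enclosing a rectangle with a door in the front wall — a room. Outside width 4800 minus two 119 mm walls gives 4562 mm.


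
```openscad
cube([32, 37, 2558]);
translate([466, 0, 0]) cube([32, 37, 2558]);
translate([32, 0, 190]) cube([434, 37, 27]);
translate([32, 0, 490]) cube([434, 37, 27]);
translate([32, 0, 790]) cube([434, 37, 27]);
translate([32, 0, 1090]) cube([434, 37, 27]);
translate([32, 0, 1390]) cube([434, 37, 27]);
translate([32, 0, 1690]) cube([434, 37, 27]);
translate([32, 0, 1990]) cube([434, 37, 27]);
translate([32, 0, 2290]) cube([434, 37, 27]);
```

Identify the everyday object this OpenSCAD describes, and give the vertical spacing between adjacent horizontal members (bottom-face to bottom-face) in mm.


A ladder. The rung spacing is 300 mm.

Two tall 32×37 posts with 8 short bars between them — a ladder. Adjacent rungs sit at z = 190 and z = 490, so the spacing is 490 − 190 = 300 mm.


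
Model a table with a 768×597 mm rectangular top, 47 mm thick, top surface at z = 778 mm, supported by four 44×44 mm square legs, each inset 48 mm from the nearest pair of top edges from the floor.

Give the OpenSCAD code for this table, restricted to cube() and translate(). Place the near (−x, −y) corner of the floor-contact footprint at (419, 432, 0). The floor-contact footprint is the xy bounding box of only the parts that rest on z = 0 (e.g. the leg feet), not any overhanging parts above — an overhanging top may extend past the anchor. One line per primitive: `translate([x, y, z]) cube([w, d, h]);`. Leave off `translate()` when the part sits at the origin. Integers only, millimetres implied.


translate([371, 384, 731]) cube([768, 597, 47]);
translate([419, 432, 0]) cube([44, 44, 731]);
translate([1047, 432, 0]) cube([44, 44, 731]);
translate([419, 889, 0]) cube([44, 44, 731]);
translate([1047, 889, 0]) cube([44, 44, 731]);


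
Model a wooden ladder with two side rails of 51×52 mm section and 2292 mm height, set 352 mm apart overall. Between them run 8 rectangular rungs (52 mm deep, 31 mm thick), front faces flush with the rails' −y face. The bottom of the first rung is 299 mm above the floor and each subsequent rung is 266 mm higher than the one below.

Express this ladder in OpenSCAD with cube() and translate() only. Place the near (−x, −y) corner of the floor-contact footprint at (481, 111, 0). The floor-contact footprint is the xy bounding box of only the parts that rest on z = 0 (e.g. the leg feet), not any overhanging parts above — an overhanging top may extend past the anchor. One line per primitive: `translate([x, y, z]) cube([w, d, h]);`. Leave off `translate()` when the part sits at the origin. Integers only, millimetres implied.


translate([481, 111, 0]) cube([51, 52, 2292]);
translate([782, 111, 0]) cube([51, 52, 2292]);
translate([532, 111, 299]) cube([250, 52, 31]);
translate([532, 111, 565]) cube([250, 52, 31]);
translate([532, 111, 831]) cube([250, 52, 31]);
translate([532, 111, 1097]) cube([250, 52, 31]);
translate([532, 111, 1363]) cube([250, 52, 31]);
translate([532, 111, 1629]) cube([250, 52, 31]);
translate([532, 111, 1895]) cube([250, 52, 31]);
translate([532, 111, 2161]) cube([250, 52, 31]);
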